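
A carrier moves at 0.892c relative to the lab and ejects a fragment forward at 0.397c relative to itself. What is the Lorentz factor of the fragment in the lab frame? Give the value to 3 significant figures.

u_lab = (0.397 + 0.892)/(1 + 0.397×0.892) = 1.289/1.35412 = 0.951907
γ = 1/√(1 − 0.951907²) = 3.26

γ ≈ 3.26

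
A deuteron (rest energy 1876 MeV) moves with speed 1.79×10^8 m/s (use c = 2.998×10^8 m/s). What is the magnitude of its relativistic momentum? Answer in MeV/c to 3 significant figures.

p ≈ 1400 MeV/c

β = v/c = 1.79×10^8 / 2.998×10^8 = 0.59706
γ = 1/√(1 − 0.59706²) = 1.2466
p = γβm₀c = 1.2466 × 0.59706 × 1876 MeV/c = 1400 MeV/c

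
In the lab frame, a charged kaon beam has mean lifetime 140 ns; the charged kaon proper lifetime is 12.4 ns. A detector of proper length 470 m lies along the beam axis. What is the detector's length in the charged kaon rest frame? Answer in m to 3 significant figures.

L ≈ 41.6 m

Time dilation ⇒ γ = Δt/τ₀ = 140/12.4 = 11.290
Length contraction: L = L₀/γ = 470/11.290 = 41.6 m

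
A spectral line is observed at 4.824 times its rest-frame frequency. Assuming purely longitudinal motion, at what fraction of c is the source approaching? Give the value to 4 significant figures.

β ≈ 0.9176

f_obs/f_src = √((1+β)/(1−β)) = 4.824  ⇒  (1+β)/(1−β) = 23.2710
β = |1 − D²|/(1 + D²) = |1 − 23.2710|/(1 + 23.2710) = 0.9176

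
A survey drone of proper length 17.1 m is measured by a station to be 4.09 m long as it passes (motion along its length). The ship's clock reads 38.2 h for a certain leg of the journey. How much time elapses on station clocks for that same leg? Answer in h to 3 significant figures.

Length contraction ⇒ γ = L₀/L = 17.1/4.09 = 4.1809
Time dilation: Δt = γτ₀ = 4.1809 × 38.2 h = 160 h

Δt ≈ 160 h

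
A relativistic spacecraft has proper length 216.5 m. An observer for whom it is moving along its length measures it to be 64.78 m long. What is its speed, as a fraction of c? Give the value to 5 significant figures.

γ = L₀/L = 216.5/64.78 = 3.342081
β = √(1 − 1/γ²) = 0.95419

β ≈ 0.95419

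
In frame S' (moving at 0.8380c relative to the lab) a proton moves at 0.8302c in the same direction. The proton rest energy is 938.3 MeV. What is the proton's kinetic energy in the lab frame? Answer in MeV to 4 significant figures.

K ≈ 4292 MeV

u_lab = (0.8302 + 0.8380)/(1 + 0.8302×0.8380) = 0.9837781
γ = 1/√(1 − 0.9837781²) = 5.57446
K = (γ − 1)m₀c² = (5.57446 − 1) × 938.3 = 4.57446 × 938.3 = 4292 MeV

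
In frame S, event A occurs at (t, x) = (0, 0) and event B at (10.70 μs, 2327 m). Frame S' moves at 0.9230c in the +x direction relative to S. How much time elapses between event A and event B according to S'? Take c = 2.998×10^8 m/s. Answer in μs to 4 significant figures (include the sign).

γ = 1/√(1 − 0.9230²) = 2.59875
Δt' = γ(Δt − vΔx/c²) = 2.59875 × (10.70 μs − 0.9230×2327 m / (2.998×10^8 m/s))
= 2.59875 × (3.53582 μs) = 9.189 μs

Δt' ≈ 9.189 μs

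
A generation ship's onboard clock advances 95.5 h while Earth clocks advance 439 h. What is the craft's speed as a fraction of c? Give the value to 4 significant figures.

γ = Δt/τ₀ = 439/95.5 = 4.59686
β = √(1 − 1/γ²) = √(1 − 1/4.59686²) = 0.9761

β ≈ 0.9761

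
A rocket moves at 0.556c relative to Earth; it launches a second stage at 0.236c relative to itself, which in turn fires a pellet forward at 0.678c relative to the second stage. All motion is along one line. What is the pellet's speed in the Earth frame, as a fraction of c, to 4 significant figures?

u ≈ 0.9345c

Compose boost 2: (0.236 + 0.556)/(1 + 0.236×0.556) = 0.7920/1.13122 = 0.700132
Compose boost 3: (0.678 + 0.700132)/(1 + 0.678×0.700132) = 1.37813/1.47469 = 0.9345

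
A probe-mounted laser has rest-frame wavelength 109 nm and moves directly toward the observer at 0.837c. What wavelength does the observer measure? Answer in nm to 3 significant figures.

λ_obs ≈ 32.5 nm

Relativistic Doppler: λ_obs = λ_src √((1−β)/(1+β))
= 109 × √(0.16300/1.8370) = 109 × 0.29788 = 32.5 nm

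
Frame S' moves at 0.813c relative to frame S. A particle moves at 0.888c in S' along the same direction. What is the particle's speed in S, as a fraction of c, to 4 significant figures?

Relativistic velocity addition: u = (u' + v)/(1 + u'v/c²)
= (0.888 + 0.813)/(1 + 0.888×0.813) = 1.701/1.72194 = 0.9878

u ≈ 0.9878c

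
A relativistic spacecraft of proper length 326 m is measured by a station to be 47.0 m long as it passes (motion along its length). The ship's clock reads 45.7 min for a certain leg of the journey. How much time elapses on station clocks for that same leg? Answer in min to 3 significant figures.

Length contraction ⇒ γ = L₀/L = 326/47.0 = 6.9362
Time dilation: Δt = γτ₀ = 6.9362 × 45.7 min = 317 min

Δt ≈ 317 min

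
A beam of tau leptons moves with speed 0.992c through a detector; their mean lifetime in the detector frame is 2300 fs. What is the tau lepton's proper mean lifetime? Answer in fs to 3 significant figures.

τ₀ ≈ 290 fs

γ = 1/√(1 − 0.992²) = 7.9216
Proper time: τ₀ = Δt/γ = 2300/7.9216 = 290 fs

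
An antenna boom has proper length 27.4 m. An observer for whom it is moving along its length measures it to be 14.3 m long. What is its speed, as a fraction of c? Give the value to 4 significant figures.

γ = L₀/L = 27.4/14.3 = 1.91608
β = √(1 − 1/γ²) = 0.8530

β ≈ 0.8530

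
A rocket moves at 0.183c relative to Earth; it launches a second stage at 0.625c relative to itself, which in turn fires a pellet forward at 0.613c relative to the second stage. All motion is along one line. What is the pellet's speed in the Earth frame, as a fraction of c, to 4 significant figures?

u ≈ 0.9263c

Compose boost 2: (0.625 + 0.183)/(1 + 0.625×0.183) = 0.8080/1.11437 = 0.725070
Compose boost 3: (0.613 + 0.725070)/(1 + 0.613×0.725070) = 1.33807/1.44447 = 0.9263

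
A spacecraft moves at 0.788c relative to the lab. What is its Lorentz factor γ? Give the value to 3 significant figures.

γ = 1/√(1 − β²) = 1/√(1 − 0.788²) = 1/√(0.37906) = 1.62

γ ≈ 1.62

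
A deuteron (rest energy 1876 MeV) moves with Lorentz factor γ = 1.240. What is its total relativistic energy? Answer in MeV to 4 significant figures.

E ≈ 2326 MeV

γ = 1.240 (given)
E = γm₀c² = 1.240 × 1876 MeV = 2326 MeV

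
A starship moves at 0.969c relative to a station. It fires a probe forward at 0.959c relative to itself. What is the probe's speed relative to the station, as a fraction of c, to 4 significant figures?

Relativistic velocity addition: u = (u' + v)/(1 + u'v/c²)
= (0.959 + 0.969)/(1 + 0.959×0.969) = 1.928/1.92927 = 0.9993

u ≈ 0.9993c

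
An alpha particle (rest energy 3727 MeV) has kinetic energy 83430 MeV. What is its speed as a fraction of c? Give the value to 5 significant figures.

β ≈ 0.99909

γ = 1 + K/(m₀c²) = 1 + 83430/3727 = 23.38530
β = √(1 − 1/γ²) = 0.99909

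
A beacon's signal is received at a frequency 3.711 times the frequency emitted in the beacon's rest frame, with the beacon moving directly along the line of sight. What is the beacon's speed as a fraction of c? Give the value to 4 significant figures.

f_obs/f_src = √((1+β)/(1−β)) = 3.711  ⇒  (1+β)/(1−β) = 13.7715
β = |1 − D²|/(1 + D²) = |1 − 13.7715|/(1 + 13.7715) = 0.8646

β ≈ 0.8646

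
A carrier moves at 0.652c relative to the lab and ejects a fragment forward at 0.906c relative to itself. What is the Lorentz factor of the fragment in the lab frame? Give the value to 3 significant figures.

u_lab = (0.906 + 0.652)/(1 + 0.906×0.652) = 1.558/1.59071 = 0.979436
γ = 1/√(1 − 0.979436²) = 4.96

γ ≈ 4.96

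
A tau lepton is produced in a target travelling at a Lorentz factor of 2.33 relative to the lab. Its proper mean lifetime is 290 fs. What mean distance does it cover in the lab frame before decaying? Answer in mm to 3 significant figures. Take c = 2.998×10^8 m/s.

β = √(1 − 1/γ²) = √(1 − 1/2.33²) = 0.90322
Dilated lifetime: Δt = γτ₀ = 2.33 × 290 fs = 675.70 fs
d = vΔt = 0.90322c × 675.70 fs = 2.7078×10^8 m/s × 6.7570×10^-13 s = 0.183 mm

d ≈ 0.183 mm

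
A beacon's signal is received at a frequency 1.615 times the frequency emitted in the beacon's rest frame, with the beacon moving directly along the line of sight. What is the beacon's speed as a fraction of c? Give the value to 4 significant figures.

f_obs/f_src = √((1+β)/(1−β)) = 1.615  ⇒  (1+β)/(1−β) = 2.60823
β = |1 − D²|/(1 + D²) = |1 − 2.60823|/(1 + 2.60823) = 0.4457

β ≈ 0.4457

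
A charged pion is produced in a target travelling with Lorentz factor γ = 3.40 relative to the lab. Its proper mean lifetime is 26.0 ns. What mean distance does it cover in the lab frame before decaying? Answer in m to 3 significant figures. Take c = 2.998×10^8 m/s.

β = √(1 − 1/γ²) = √(1 − 1/3.40²) = 0.95577
Dilated lifetime: Δt = γτ₀ = 3.40 × 26.0 ns = 88.400 ns
d = vΔt = 0.95577c × 88.400 ns = 2.8654×10^8 m/s × 8.8400×10^-8 s = 25.3 m

d ≈ 25.3 m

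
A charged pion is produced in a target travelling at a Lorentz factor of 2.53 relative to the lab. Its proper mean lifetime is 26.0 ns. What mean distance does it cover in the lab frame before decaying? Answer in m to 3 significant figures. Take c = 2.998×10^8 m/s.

β = √(1 − 1/γ²) = √(1 − 1/2.53²) = 0.91857
Dilated lifetime: Δt = γτ₀ = 2.53 × 26.0 ns = 65.780 ns
d = vΔt = 0.91857c × 65.780 ns = 2.7539×10^8 m/s × 6.5780×10^-8 s = 18.1 m

d ≈ 18.1 m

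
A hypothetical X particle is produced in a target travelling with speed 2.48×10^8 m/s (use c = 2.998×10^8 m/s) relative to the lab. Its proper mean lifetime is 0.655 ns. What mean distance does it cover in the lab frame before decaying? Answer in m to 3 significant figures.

d ≈ 0.289 m

β = v/c = 2.48×10^8 / 2.998×10^8 = 0.82722
γ = 1/√(1 − 0.82722²) = 1.7797
Dilated lifetime: Δt = γτ₀ = 1.7797 × 0.655 ns = 1.1657 ns
d = vΔt = 0.82722c × 1.1657 ns = 2.4800×10^8 m/s × 1.1657×10^-9 s = 0.289 m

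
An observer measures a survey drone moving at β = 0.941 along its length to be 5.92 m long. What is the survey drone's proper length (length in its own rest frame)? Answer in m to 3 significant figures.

L₀ ≈ 17.5 m

γ = 1/√(1 − 0.941²) = 2.9550
L₀ = γL = 2.9550 × 5.92 = 17.5 m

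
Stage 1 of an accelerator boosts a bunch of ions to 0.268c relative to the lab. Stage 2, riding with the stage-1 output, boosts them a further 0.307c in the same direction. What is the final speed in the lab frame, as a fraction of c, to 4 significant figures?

u ≈ 0.5313c

Compose boost 2: (0.307 + 0.268)/(1 + 0.307×0.268) = 0.5750/1.08228 = 0.5313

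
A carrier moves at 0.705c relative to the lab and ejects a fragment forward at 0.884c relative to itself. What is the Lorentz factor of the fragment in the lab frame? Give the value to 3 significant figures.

γ ≈ 4.90

u_lab = (0.884 + 0.705)/(1 + 0.884×0.705) = 1.589/1.62322 = 0.978918
γ = 1/√(1 − 0.978918²) = 4.90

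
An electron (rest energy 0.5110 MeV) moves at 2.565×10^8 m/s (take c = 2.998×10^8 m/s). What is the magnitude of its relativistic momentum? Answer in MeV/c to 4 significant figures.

p ≈ 0.8445 MeV/c

β = v/c = 2.565×10^8 / 2.998×10^8 = 0.855570
γ = 1/√(1 − 0.855570²) = 1.93167
p = γβm₀c = 1.93167 × 0.855570 × 0.5110 MeV/c = 0.8445 MeV/c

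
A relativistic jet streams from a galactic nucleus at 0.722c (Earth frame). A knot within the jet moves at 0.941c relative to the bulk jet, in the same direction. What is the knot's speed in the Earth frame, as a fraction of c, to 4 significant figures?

u ≈ 0.9902c

Relativistic velocity addition: u = (u' + v)/(1 + u'v/c²)
= (0.941 + 0.722)/(1 + 0.941×0.722) = 1.663/1.67940 = 0.9902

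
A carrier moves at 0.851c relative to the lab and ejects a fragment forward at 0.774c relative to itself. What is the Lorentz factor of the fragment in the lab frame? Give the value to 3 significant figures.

γ ≈ 4.99

u_lab = (0.774 + 0.851)/(1 + 0.774×0.851) = 1.625/1.65867 = 0.979698
γ = 1/√(1 − 0.979698²) = 4.99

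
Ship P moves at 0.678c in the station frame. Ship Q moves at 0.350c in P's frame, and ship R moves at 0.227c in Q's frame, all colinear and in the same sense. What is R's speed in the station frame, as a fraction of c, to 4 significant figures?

u ≈ 0.8900c

Compose boost 2: (0.350 + 0.678)/(1 + 0.350×0.678) = 1.028/1.23730 = 0.830841
Compose boost 3: (0.227 + 0.830841)/(1 + 0.227×0.830841) = 1.05784/1.18860 = 0.8900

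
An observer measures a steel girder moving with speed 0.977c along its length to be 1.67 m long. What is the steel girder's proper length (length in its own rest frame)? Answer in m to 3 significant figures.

γ = 1/√(1 − 0.977²) = 4.6896
L₀ = γL = 4.6896 × 1.67 = 7.83 m

L₀ ≈ 7.83 m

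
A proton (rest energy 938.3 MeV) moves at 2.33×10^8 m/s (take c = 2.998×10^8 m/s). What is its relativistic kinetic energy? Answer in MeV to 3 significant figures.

K ≈ 553 MeV

β = v/c = 2.33×10^8 / 2.998×10^8 = 0.77718
γ = 1/√(1 − 0.77718²) = 1.5891
K = (γ − 1)m₀c² = (1.5891 − 1) × 938.3 MeV = 0.58914 × 938.3 MeV = 553 MeV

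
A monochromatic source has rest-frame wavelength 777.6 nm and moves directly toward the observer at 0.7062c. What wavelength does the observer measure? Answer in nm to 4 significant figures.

λ_obs ≈ 322.7 nm

Relativistic Doppler: λ_obs = λ_src √((1−β)/(1+β))
= 777.6 × √(0.293800/1.70620) = 777.6 × 0.414964 = 322.7 nm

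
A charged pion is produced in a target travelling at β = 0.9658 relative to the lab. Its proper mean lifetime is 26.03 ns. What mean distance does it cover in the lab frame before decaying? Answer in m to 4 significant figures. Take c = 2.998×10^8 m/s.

γ = 1/√(1 − 0.9658²) = 3.85671
Dilated lifetime: Δt = γτ₀ = 3.85671 × 26.03 ns = 100.390 ns
d = vΔt = 0.9658c × 100.390 ns = 2.89547×10^8 m/s × 1.00390×10^-7 s = 29.07 m

d ≈ 29.07 m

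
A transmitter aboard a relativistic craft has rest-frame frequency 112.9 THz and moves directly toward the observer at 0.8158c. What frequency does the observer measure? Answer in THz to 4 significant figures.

Relativistic Doppler: f_obs = f_src √((1+β)/(1−β))
= 112.9 × √(1.81580/0.184200) = 112.9 × 3.13971 = 354.5 THz

f_obs ≈ 354.5 THz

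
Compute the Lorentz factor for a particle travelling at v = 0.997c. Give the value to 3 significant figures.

γ = 1/√(1 − β²) = 1/√(1 − 0.997²) = 1/√(0.0059910) = 12.9

γ ≈ 12.9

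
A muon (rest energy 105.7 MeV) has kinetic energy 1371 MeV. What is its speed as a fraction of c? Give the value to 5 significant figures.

β ≈ 0.99743

γ = 1 + K/(m₀c²) = 1 + 1371/105.7 = 13.97067
β = √(1 − 1/γ²) = 0.99743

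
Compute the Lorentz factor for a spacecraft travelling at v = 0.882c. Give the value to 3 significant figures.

γ ≈ 2.12

γ = 1/√(1 − β²) = 1/√(1 − 0.882²) = 1/√(0.22208) = 2.12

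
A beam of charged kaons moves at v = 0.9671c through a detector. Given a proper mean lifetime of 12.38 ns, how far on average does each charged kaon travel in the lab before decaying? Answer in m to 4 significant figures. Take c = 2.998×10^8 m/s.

γ = 1/√(1 − 0.9671²) = 3.93087
Dilated lifetime: Δt = γτ₀ = 3.93087 × 12.38 ns = 48.6642 ns
d = vΔt = 0.9671c × 48.6642 ns = 2.89937×10^8 m/s × 4.86642×10^-8 s = 14.11 m

d ≈ 14.11 m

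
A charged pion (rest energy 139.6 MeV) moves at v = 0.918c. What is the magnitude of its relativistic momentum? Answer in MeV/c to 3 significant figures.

γ = 1/√(1 − 0.918²) = 2.5216
p = γβm₀c = 2.5216 × 0.918 × 139.6 MeV/c = 323 MeV/c

p ≈ 323 MeV/c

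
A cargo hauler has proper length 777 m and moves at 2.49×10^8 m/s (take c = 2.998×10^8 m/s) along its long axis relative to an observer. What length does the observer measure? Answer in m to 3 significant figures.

L ≈ 433 m

β = v/c = 2.49×10^8 / 2.998×10^8 = 0.83055
γ = 1/√(1 − 0.83055²) = 1.7955
Length contraction: L = L₀/γ = 777/1.7955 = 433 m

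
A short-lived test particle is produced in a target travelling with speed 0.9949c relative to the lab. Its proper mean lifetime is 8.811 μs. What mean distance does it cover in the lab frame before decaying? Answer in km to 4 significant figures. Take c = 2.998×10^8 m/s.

d ≈ 26.05 km

γ = 1/√(1 − 0.9949²) = 9.91412
Dilated lifetime: Δt = γτ₀ = 9.91412 × 8.811 μs = 87.3533 μs
d = vΔt = 0.9949c × 87.3533 μs = 2.98271×10^8 m/s × 8.73533×10^-5 s = 26.05 km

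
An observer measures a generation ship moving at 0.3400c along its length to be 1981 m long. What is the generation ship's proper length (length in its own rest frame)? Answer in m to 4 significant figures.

γ = 1/√(1 − 0.3400²) = 1.06335
L₀ = γL = 1.06335 × 1981 = 2106 m

L₀ ≈ 2106 m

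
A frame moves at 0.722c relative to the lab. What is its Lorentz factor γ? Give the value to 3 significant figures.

γ ≈ 1.45

γ = 1/√(1 − β²) = 1/√(1 − 0.722²) = 1/√(0.47872) = 1.45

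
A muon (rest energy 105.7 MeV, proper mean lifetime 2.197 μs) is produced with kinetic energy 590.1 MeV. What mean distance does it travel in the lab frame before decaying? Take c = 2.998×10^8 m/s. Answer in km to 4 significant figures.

γ = 1 + K/(m₀c²) = 1 + 590.1/105.7 = 6.58278
β = √(1 − 1/γ²) = 0.988394
Dilated lifetime: γτ₀ = 6.58278 × 2.197 μs = 14.4624 μs
d = βc·γτ₀ = 0.988394 × (2.998×10^8 m/s) × 1.44624×10^-5 s = 4.285 km

d ≈ 4.285 km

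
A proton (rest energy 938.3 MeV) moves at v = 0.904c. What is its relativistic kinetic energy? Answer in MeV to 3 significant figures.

γ = 1/√(1 − 0.904²) = 2.3390
K = (γ − 1)m₀c² = (2.3390 − 1) × 938.3 MeV = 1.3390 × 938.3 MeV = 1260 MeV

K ≈ 1260 MeV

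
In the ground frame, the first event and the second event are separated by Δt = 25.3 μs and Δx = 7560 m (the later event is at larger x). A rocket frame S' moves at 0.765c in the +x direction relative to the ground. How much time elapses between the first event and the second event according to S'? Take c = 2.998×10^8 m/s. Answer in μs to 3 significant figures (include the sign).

γ = 1/√(1 − 0.765²) = 1.5527
Δt' = γ(Δt − vΔx/c²) = 1.5527 × (25.3 μs − 0.765×7560 m / (2.998×10^8 m/s))
= 1.5527 × (6.0091 μs) = 9.33 μs

Δt' ≈ 9.33 μs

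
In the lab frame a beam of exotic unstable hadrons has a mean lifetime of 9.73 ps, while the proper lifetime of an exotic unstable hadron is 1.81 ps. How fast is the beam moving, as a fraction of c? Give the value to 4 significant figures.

β ≈ 0.9825

γ = Δt/τ₀ = 9.73/1.81 = 5.37569
β = √(1 − 1/γ²) = √(1 − 1/5.37569²) = 0.9825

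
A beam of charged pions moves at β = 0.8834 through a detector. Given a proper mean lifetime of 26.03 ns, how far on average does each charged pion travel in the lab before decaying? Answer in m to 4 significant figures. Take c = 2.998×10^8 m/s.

d ≈ 14.71 m

γ = 1/√(1 − 0.8834²) = 2.13393
Dilated lifetime: Δt = γτ₀ = 2.13393 × 26.03 ns = 55.5461 ns
d = vΔt = 0.8834c × 55.5461 ns = 2.64843×10^8 m/s × 5.55461×10^-8 s = 14.71 m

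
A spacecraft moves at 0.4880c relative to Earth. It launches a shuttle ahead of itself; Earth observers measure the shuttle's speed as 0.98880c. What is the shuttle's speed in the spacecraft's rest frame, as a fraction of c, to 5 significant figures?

Inverse velocity addition: u' = (u − v)/(1 − uv/c²)
= (0.98880 − 0.4880)/(1 − 0.98880×0.4880) = 0.50080/0.5174656 = 0.96779

u' ≈ 0.96779c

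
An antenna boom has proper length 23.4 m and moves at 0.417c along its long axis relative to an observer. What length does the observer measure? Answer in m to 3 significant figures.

L ≈ 21.3 m

γ = 1/√(1 − 0.417²) = 1.1002
Length contraction: L = L₀/γ = 23.4/1.1002 = 21.3 m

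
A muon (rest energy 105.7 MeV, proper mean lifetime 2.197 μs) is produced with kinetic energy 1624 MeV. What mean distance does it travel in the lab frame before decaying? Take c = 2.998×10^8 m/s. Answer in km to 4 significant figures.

d ≈ 10.76 km

γ = 1 + K/(m₀c²) = 1 + 1624/105.7 = 16.3642
β = √(1 − 1/γ²) = 0.998131
Dilated lifetime: γτ₀ = 16.3642 × 2.197 μs = 35.9522 μs
d = βc·γτ₀ = 0.998131 × (2.998×10^8 m/s) × 3.59522×10^-5 s = 10.76 km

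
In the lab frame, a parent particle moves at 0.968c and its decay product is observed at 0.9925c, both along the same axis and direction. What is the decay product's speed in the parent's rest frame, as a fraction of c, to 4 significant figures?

u' ≈ 0.6240c

Inverse velocity addition: u' = (u − v)/(1 − uv/c²)
= (0.9925 − 0.968)/(1 − 0.9925×0.968) = 0.02450/0.0392600 = 0.6240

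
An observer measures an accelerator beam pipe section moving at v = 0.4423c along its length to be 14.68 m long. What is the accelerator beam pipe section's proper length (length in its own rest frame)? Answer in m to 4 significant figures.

L₀ ≈ 16.37 m

γ = 1/√(1 − 0.4423²) = 1.11499
L₀ = γL = 1.11499 × 14.68 = 16.37 m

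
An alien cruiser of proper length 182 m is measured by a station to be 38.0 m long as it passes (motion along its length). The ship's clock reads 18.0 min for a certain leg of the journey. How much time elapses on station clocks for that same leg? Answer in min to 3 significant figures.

Length contraction ⇒ γ = L₀/L = 182/38.0 = 4.7895
Time dilation: Δt = γτ₀ = 4.7895 × 18.0 min = 86.2 min

Δt ≈ 86.2 min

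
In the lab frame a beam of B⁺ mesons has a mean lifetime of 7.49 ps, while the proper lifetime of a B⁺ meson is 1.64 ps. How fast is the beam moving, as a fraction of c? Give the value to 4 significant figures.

γ = Δt/τ₀ = 7.49/1.64 = 4.56707
β = √(1 − 1/γ²) = √(1 − 1/4.56707²) = 0.9757

β ≈ 0.9757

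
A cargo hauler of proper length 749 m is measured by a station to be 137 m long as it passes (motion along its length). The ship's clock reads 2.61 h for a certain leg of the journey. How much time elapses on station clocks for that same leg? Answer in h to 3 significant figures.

Length contraction ⇒ γ = L₀/L = 749/137 = 5.4672
Time dilation: Δt = γτ₀ = 5.4672 × 2.61 h = 14.3 h

Δt ≈ 14.3 h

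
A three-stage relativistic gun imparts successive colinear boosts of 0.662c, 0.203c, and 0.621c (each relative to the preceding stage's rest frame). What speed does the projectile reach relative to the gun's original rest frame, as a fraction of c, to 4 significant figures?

u ≈ 0.9389c

Compose boost 2: (0.203 + 0.662)/(1 + 0.203×0.662) = 0.8650/1.13439 = 0.762527
Compose boost 3: (0.621 + 0.762527)/(1 + 0.621×0.762527) = 1.38353/1.47353 = 0.9389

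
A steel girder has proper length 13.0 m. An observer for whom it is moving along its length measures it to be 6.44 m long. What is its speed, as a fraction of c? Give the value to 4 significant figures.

γ = L₀/L = 13.0/6.44 = 2.01863
β = √(1 − 1/γ²) = 0.8687

β ≈ 0.8687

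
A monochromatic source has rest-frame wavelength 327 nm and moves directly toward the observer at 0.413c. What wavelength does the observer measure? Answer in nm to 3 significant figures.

Relativistic Doppler: λ_obs = λ_src √((1−β)/(1+β))
= 327 × √(0.58700/1.4130) = 327 × 0.64454 = 211 nm

λ_obs ≈ 211 nm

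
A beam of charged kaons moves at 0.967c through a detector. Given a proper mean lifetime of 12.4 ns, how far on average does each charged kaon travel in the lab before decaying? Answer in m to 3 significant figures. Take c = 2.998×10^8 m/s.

γ = 1/√(1 − 0.967²) = 3.9250
Dilated lifetime: Δt = γτ₀ = 3.9250 × 12.4 ns = 48.670 ns
d = vΔt = 0.967c × 48.670 ns = 2.8991×10^8 m/s × 4.8670×10^-8 s = 14.1 m

d ≈ 14.1 m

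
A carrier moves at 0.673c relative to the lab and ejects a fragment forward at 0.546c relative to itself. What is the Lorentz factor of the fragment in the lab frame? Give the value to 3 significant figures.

u_lab = (0.546 + 0.673)/(1 + 0.546×0.673) = 1.219/1.36746 = 0.891435
γ = 1/√(1 − 0.891435²) = 2.21

γ ≈ 2.21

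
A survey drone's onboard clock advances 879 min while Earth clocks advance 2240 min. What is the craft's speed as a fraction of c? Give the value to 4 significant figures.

β ≈ 0.9198

γ = Δt/τ₀ = 2240/879 = 2.54835
β = √(1 − 1/γ²) = √(1 − 1/2.54835²) = 0.9198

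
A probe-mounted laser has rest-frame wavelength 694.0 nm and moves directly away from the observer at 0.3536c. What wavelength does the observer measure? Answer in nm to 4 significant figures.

Relativistic Doppler: λ_obs = λ_src √((1+β)/(1−β))
= 694.0 × √(1.35360/0.646400) = 694.0 × 1.44709 = 1004 nm

λ_obs ≈ 1004 nm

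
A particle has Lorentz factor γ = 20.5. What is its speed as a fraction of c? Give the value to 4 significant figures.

β ≈ 0.9988

β = √(1 − 1/γ²) = √(1 − 1/20.5²) = √(0.997620) = 0.9988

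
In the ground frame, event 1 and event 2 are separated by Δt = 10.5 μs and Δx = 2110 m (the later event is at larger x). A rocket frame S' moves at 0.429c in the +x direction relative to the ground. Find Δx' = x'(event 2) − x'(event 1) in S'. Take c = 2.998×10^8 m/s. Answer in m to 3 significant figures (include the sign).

γ = 1/√(1 − 0.429²) = 1.1070
Δx' = γ(Δx − vΔt) = 1.1070 × (2110 m − 0.429×(2.998×10^8 m/s)×10.5×10^-6 s)
= 1.1070 × (759.55 m) = 841 m

Δx' ≈ 841 m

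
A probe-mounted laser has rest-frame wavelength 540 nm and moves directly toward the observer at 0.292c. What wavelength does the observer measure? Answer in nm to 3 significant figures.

Relativistic Doppler: λ_obs = λ_src √((1−β)/(1+β))
= 540 × √(0.70800/1.2920) = 540 × 0.74026 = 400 nm

λ_obs ≈ 400 nm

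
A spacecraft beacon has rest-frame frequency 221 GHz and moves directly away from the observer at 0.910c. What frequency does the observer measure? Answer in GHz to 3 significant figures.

f_obs ≈ 48.0 GHz

Relativistic Doppler: f_obs = f_src √((1−β)/(1+β))
= 221 × √(0.090000/1.9100) = 221 × 0.21707 = 48.0 GHz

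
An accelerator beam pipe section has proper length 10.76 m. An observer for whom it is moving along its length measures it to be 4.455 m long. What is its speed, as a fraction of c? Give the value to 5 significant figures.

γ = L₀/L = 10.76/4.455 = 2.415264
β = √(1 − 1/γ²) = 0.91026

β ≈ 0.91026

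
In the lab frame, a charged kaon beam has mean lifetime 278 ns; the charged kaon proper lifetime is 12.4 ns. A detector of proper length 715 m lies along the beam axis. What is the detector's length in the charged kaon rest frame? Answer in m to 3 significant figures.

L ≈ 31.9 m

Time dilation ⇒ γ = Δt/τ₀ = 278/12.4 = 22.419
Length contraction: L = L₀/γ = 715/22.419 = 31.9 m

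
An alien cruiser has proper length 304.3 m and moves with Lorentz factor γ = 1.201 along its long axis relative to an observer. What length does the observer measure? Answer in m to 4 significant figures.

γ = 1.201 (given)
Length contraction: L = L₀/γ = 304.3/1.201 = 253.4 m

L ≈ 253.4 m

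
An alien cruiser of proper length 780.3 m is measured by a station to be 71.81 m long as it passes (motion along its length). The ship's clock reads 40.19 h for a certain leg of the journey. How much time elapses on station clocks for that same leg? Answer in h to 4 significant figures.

Length contraction ⇒ γ = L₀/L = 780.3/71.81 = 10.8662
Time dilation: Δt = γτ₀ = 10.8662 × 40.19 h = 436.7 h

Δt ≈ 436.7 h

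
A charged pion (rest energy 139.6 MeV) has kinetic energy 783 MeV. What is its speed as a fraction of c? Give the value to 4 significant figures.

β ≈ 0.9885

γ = 1 + K/(m₀c²) = 1 + 783/139.6 = 6.60888
β = √(1 − 1/γ²) = 0.9885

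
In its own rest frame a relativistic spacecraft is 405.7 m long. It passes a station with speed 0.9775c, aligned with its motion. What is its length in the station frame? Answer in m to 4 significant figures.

L ≈ 85.58 m

γ = 1/√(1 − 0.9775²) = 4.74079
Length contraction: L = L₀/γ = 405.7/4.74079 = 85.58 m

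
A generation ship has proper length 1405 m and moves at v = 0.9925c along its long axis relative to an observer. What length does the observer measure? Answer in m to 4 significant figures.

L ≈ 171.8 m

γ = 1/√(1 − 0.9925²) = 8.18032
Length contraction: L = L₀/γ = 1405/8.18032 = 171.8 m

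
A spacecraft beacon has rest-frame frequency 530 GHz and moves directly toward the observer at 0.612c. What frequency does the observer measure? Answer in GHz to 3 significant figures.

Relativistic Doppler: f_obs = f_src √((1+β)/(1−β))
= 530 × √(1.6120/0.38800) = 530 × 2.0383 = 1080 GHz

f_obs ≈ 1080 GHz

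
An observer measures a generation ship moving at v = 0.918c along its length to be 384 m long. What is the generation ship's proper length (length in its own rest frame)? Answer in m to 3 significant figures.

γ = 1/√(1 − 0.918²) = 2.5216
L₀ = γL = 2.5216 × 384 = 968 m

L₀ ≈ 968 m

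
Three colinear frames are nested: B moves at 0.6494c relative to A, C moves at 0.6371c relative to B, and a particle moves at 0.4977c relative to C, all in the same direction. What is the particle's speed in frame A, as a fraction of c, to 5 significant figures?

Compose boost 2: (0.6371 + 0.6494)/(1 + 0.6371×0.6494) = 1.2865/1.413733 = 0.9100023
Compose boost 3: (0.4977 + 0.9100023)/(1 + 0.4977×0.9100023) = 1.407702/1.452908 = 0.96889

u ≈ 0.96889c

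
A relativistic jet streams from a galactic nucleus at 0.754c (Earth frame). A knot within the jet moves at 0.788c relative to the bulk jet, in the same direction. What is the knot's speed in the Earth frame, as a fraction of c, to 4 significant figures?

Relativistic velocity addition: u = (u' + v)/(1 + u'v/c²)
= (0.788 + 0.754)/(1 + 0.788×0.754) = 1.542/1.59415 = 0.9673

u ≈ 0.9673c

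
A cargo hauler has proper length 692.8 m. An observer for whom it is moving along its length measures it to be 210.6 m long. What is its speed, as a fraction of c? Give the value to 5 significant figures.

β ≈ 0.95268

γ = L₀/L = 692.8/210.6 = 3.289649
β = √(1 − 1/γ²) = 0.95268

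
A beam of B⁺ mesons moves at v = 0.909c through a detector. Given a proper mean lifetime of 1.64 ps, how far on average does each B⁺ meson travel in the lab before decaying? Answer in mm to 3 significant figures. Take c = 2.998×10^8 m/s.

d ≈ 1.07 mm

γ = 1/√(1 − 0.909²) = 2.3993
Dilated lifetime: Δt = γτ₀ = 2.3993 × 1.64 ps = 3.9348 ps
d = vΔt = 0.909c × 3.9348 ps = 2.7252×10^8 m/s × 3.9348×10^-12 s = 1.07 mm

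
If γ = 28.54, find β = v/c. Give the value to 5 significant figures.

β ≈ 0.99939

β = √(1 − 1/γ²) = √(1 − 1/28.54²) = √(0.9987723) = 0.99939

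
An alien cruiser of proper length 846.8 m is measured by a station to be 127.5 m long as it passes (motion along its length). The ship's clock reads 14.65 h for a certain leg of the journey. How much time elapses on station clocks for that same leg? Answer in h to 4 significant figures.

Length contraction ⇒ γ = L₀/L = 846.8/127.5 = 6.64157
Time dilation: Δt = γτ₀ = 6.64157 × 14.65 h = 97.30 h

Δt ≈ 97.30 h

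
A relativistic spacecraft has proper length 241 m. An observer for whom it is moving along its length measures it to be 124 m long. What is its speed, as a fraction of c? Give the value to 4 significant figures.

γ = L₀/L = 241/124 = 1.94355
β = √(1 − 1/γ²) = 0.8575

β ≈ 0.8575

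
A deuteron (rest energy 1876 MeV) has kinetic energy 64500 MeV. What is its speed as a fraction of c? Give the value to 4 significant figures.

β ≈ 0.9996

γ = 1 + K/(m₀c²) = 1 + 64500/1876 = 35.3817
β = √(1 − 1/γ²) = 0.9996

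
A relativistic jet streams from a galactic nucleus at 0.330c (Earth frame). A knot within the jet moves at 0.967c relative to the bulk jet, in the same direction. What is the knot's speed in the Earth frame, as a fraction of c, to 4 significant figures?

u ≈ 0.9832c

Relativistic velocity addition: u = (u' + v)/(1 + u'v/c²)
= (0.967 + 0.330)/(1 + 0.967×0.330) = 1.297/1.31911 = 0.9832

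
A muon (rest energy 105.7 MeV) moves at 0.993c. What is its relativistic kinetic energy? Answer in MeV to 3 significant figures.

γ = 1/√(1 − 0.993²) = 8.4664
K = (γ − 1)m₀c² = (8.4664 − 1) × 105.7 MeV = 7.4664 × 105.7 MeV = 789 MeV

K ≈ 789 MeV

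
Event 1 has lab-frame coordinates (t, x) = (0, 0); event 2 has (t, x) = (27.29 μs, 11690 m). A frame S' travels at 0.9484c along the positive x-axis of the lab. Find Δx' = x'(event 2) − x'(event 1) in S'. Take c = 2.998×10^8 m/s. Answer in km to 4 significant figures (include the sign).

Δx' ≈ 12.40 km

γ = 1/√(1 − 0.9484²) = 3.15381
Δx' = γ(Δx − vΔt) = 3.15381 × (11690 m − 0.9484×(2.998×10^8 m/s)×27.29×10^-6 s)
= 3.15381 × (3930.63 m) = 12.40 km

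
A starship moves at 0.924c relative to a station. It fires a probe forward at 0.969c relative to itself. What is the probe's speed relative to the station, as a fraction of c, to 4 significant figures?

u ≈ 0.9988c

Relativistic velocity addition: u = (u' + v)/(1 + u'v/c²)
= (0.969 + 0.924)/(1 + 0.969×0.924) = 1.893/1.89536 = 0.9988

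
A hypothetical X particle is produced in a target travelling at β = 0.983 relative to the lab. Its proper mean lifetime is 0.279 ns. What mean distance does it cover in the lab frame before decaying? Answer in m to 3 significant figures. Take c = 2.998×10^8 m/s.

γ = 1/√(1 − 0.983²) = 5.4465
Dilated lifetime: Δt = γτ₀ = 5.4465 × 0.279 ns = 1.5196 ns
d = vΔt = 0.983c × 1.5196 ns = 2.9470×10^8 m/s × 1.5196×10^-9 s = 0.448 m

d ≈ 0.448 m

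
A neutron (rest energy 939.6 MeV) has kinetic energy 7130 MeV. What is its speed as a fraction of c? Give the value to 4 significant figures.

β ≈ 0.9932

γ = 1 + K/(m₀c²) = 1 + 7130/939.6 = 8.58834
β = √(1 − 1/γ²) = 0.9932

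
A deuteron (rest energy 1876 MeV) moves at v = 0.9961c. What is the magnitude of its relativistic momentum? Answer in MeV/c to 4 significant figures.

γ = 1/√(1 − 0.9961²) = 11.3338
p = γβm₀c = 11.3338 × 0.9961 × 1876 MeV/c = 21180 MeV/c

p ≈ 21180 MeV/c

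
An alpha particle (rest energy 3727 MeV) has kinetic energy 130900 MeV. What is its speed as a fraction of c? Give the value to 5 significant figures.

β ≈ 0.99962

γ = 1 + K/(m₀c²) = 1 + 130900/3727 = 36.12208
β = √(1 − 1/γ²) = 0.99962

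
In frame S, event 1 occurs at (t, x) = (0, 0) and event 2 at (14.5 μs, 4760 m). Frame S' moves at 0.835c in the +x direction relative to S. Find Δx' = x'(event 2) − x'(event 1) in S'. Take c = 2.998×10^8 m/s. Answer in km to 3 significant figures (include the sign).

γ = 1/√(1 − 0.835²) = 1.8174
Δx' = γ(Δx − vΔt) = 1.8174 × (4760 m − 0.835×(2.998×10^8 m/s)×14.5×10^-6 s)
= 1.8174 × (1130.2 m) = 2.05 km

Δx' ≈ 2.05 km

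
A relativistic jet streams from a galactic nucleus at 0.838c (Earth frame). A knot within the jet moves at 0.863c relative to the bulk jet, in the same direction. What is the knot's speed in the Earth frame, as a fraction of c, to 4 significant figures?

u ≈ 0.9871c

Relativistic velocity addition: u = (u' + v)/(1 + u'v/c²)
= (0.863 + 0.838)/(1 + 0.863×0.838) = 1.701/1.72319 = 0.9871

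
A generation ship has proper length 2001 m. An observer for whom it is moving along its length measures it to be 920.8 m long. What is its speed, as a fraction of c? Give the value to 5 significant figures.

β ≈ 0.88783

γ = L₀/L = 2001/920.8 = 2.173110
β = √(1 − 1/γ²) = 0.88783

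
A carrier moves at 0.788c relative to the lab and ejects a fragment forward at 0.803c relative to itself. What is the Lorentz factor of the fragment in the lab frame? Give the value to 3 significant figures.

u_lab = (0.803 + 0.788)/(1 + 0.803×0.788) = 1.591/1.63276 = 0.974421
γ = 1/√(1 − 0.974421²) = 4.45

γ ≈ 4.45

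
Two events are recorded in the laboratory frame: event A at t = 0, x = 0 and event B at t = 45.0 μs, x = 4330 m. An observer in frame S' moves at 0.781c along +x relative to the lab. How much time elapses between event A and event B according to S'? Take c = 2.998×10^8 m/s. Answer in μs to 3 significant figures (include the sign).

γ = 1/√(1 − 0.781²) = 1.6012
Δt' = γ(Δt − vΔx/c²) = 1.6012 × (45.0 μs − 0.781×4330 m / (2.998×10^8 m/s))
= 1.6012 × (33.720 μs) = 54.0 μs

Δt' ≈ 54.0 μs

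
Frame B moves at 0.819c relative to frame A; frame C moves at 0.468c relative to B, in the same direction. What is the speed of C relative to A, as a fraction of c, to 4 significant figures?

u ≈ 0.9304c

Compose boost 2: (0.468 + 0.819)/(1 + 0.468×0.819) = 1.287/1.38329 = 0.9304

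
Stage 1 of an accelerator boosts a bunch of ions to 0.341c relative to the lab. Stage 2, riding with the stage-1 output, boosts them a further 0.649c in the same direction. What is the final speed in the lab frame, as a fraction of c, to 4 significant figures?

u ≈ 0.8106c

Compose boost 2: (0.649 + 0.341)/(1 + 0.649×0.341) = 0.9900/1.22131 = 0.8106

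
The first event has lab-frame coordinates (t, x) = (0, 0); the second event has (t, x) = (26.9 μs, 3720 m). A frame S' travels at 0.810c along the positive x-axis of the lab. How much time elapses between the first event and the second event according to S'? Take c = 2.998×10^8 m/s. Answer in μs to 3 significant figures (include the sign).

γ = 1/√(1 − 0.810²) = 1.7052
Δt' = γ(Δt − vΔx/c²) = 1.7052 × (26.9 μs − 0.810×3720 m / (2.998×10^8 m/s))
= 1.7052 × (16.849 μs) = 28.7 μs

Δt' ≈ 28.7 μs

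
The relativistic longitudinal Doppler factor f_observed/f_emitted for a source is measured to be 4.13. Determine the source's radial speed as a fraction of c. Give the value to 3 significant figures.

β ≈ 0.889

f_obs/f_src = √((1+β)/(1−β)) = 4.13  ⇒  (1+β)/(1−β) = 17.057
β = |1 − D²|/(1 + D²) = |1 − 17.057|/(1 + 17.057) = 0.889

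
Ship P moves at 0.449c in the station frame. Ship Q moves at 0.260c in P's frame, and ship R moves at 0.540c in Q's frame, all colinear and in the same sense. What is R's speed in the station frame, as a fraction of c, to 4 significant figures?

Compose boost 2: (0.260 + 0.449)/(1 + 0.260×0.449) = 0.7090/1.11674 = 0.634884
Compose boost 3: (0.540 + 0.634884)/(1 + 0.540×0.634884) = 1.17488/1.34284 = 0.8749

u ≈ 0.8749c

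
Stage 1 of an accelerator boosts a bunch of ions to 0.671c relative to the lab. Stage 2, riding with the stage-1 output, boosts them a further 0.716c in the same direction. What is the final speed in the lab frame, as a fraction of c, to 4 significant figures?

u ≈ 0.9369c

Compose boost 2: (0.716 + 0.671)/(1 + 0.716×0.671) = 1.387/1.48044 = 0.9369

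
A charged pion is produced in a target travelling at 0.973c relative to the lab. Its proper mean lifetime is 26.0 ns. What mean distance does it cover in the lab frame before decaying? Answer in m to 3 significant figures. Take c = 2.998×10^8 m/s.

d ≈ 32.9 m

γ = 1/√(1 − 0.973²) = 4.3327
Dilated lifetime: Δt = γτ₀ = 4.3327 × 26.0 ns = 112.65 ns
d = vΔt = 0.973c × 112.65 ns = 2.9171×10^8 m/s × 1.1265×10^-7 s = 32.9 m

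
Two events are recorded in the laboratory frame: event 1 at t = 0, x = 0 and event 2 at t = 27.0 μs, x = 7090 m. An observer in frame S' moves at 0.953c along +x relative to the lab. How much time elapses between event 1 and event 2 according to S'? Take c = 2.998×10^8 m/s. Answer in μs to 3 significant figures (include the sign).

Δt' ≈ 14.7 μs

γ = 1/√(1 − 0.953²) = 3.3007
Δt' = γ(Δt − vΔx/c²) = 3.3007 × (27.0 μs − 0.953×7090 m / (2.998×10^8 m/s))
= 3.3007 × (4.4624 μs) = 14.7 μs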